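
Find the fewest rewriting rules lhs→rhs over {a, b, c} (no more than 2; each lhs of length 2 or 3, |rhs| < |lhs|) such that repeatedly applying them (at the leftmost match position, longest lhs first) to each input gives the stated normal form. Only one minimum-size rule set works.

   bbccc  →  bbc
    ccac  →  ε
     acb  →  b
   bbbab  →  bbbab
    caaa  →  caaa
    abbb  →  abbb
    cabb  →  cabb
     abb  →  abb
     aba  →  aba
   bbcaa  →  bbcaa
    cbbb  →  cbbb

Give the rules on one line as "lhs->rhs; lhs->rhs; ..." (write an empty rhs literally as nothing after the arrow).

ac->; cc->

  | bbccc => bbc
  | ccac => ac => ε
  | acb => b
  | bbbab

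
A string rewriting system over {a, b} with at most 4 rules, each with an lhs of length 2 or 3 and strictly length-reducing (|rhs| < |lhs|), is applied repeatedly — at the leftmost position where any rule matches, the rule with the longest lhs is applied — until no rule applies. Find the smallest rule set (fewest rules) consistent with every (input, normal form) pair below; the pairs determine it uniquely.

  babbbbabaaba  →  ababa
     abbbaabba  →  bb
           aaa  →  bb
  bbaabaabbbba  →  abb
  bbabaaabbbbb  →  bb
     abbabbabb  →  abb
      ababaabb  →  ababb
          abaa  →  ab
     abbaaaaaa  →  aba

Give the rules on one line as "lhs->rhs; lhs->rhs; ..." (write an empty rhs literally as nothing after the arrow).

  | babbbbabaaba => babbbabaaba => babbabaaba => baabbaaba => bbbaaba => bbaaba => ababa
  | abbbaabba => abbaabba => aababba => babba => baab => bb
  | aaa => bb
  | bbaabaabbbba => ababaabbbba => ababbbbba => ababbbba => ababbba => ababba => abaab => abb

aa->; aaa->bb; bba->ab; bbb->bb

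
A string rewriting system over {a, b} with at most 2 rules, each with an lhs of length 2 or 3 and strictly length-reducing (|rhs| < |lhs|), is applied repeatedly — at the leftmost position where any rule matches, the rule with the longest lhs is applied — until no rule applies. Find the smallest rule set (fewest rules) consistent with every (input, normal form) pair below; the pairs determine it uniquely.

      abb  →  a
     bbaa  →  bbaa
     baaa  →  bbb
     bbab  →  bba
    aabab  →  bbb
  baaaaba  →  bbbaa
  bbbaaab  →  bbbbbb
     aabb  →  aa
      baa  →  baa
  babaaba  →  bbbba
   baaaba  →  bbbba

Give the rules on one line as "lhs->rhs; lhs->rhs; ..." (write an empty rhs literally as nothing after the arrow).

  | abb => ab => a
  | bbaa
  | baaa => bbb
  | bbab => bba

aaa->bb; ab->a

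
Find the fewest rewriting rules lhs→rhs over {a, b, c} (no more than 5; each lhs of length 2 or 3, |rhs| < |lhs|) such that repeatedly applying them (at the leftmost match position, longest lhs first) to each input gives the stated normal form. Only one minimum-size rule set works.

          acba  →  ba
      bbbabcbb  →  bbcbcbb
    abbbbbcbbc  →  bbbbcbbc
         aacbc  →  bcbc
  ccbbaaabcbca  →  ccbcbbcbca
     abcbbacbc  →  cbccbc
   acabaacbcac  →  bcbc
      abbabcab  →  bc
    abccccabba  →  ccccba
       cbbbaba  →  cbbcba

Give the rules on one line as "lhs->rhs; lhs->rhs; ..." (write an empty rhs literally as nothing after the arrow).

  | acba => ba
  | bbbabcbb => bbcbcbb
  | abbbbbcbbc => bbbbcbbc
  | aacbc => bcbc

aa->b; ab->; ac->; bba->bc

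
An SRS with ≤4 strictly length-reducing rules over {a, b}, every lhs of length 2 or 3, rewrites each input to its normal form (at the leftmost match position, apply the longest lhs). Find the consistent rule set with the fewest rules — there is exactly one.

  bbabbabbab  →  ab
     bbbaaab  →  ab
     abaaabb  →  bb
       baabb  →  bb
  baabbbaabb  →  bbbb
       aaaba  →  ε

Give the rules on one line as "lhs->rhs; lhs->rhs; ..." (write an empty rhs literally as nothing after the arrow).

  | bbabbabbab => babbabbab => abbabbab => ababbab => aabbab => bbab => bab => ab
  | bbbaaab => bbab => bab => ab
  | abaaabb => aabb => bb
  | baabb => bb

aa->; ba->a; baa->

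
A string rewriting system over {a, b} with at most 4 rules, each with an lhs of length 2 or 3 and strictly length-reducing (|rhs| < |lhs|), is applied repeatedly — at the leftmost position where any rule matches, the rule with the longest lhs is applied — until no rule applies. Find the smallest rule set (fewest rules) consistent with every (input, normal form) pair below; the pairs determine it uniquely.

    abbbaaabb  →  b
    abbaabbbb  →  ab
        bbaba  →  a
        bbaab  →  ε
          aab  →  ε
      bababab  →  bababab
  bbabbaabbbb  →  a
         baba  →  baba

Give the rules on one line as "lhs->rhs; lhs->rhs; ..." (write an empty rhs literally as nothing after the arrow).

  | abbbaaabb => aabaaabb => aaabb => aabb => b
  | abbaabbbb => aaaabbbb => aaabbbb => aabbbb => bbb => ab
  | bbaba => aaba => a
  | bbaab => aaab => aab => ε

aa->a; aab->; bb->a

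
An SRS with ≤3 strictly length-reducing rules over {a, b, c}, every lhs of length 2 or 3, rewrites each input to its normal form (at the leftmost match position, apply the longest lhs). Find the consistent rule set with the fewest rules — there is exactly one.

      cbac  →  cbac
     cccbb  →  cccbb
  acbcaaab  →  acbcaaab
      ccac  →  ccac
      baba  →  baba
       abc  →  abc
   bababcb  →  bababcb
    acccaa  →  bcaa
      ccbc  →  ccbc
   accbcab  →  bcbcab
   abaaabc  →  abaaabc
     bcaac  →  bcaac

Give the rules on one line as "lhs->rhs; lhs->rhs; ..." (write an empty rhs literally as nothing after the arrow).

acc->bc; bcc->bc

  | cbac
  | cccbb
  | acbcaaab
  | ccac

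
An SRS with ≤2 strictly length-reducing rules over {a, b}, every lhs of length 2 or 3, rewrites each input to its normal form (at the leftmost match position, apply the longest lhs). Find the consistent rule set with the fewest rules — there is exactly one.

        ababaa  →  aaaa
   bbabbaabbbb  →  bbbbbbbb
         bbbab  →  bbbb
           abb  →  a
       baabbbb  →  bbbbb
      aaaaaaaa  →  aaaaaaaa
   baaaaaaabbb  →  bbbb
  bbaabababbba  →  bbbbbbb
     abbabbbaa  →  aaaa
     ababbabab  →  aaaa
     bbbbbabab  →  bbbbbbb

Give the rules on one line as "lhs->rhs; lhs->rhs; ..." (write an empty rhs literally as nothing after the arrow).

ab->a; ba->b

  | ababaa => aabaa => aaaa
  | bbabbaabbbb => bbbbaabbbb => bbbbabbbb => bbbbbbbb
  | bbbab => bbbb
  | abb => ab => a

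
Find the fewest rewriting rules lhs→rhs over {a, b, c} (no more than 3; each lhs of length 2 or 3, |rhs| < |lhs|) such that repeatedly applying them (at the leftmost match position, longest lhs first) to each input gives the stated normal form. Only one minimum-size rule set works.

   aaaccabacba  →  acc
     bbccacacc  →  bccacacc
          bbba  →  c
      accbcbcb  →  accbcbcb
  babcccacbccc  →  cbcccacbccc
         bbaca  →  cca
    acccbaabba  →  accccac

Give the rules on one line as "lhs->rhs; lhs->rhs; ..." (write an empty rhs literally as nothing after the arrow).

aac->a; ba->c; bb->b

  | aaaccabacba => aacabacba => aabacba => aaccba => acba => acc
  | bbccacacc => bccacacc
  | bbba => bba => ba => c
  | accbcbcb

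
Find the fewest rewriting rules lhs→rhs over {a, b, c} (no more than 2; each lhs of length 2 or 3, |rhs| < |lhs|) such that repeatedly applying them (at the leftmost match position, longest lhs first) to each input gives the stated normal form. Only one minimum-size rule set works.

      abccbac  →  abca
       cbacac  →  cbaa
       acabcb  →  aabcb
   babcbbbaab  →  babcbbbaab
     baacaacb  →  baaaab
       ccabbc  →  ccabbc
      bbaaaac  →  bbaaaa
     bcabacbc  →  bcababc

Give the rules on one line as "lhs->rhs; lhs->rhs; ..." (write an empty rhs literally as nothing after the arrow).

ac->a; ccb->c

  | abccbac => abcac => abca
  | cbacac => cbaac => cbaa
  | acabcb => aabcb
  | babcbbbaab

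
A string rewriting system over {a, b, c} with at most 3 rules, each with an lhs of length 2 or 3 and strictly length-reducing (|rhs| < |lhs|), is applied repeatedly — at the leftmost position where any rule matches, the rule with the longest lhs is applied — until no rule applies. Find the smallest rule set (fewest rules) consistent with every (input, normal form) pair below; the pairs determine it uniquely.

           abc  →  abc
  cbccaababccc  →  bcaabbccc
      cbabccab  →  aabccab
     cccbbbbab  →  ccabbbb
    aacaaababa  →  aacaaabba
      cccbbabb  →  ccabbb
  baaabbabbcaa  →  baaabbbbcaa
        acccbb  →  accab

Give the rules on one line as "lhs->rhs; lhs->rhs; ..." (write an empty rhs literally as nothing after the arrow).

bab->bb; cb->a; cbc->b

  | abc
  | cbccaababccc => bcaababccc => bcaabbccc
  | cbabccab => aabccab
  | cccbbbbab => ccabbbab => ccabbbb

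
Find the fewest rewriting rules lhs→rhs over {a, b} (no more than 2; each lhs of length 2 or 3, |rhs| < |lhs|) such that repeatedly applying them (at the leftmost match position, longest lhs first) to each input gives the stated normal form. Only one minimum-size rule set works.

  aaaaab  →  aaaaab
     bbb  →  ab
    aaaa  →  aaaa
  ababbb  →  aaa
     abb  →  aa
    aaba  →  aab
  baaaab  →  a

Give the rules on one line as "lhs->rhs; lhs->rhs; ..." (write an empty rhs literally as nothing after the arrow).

  | aaaaab
  | bbb => ab
  | aaaa
  | ababbb => abbbb => aabb => aaa

ba->b; bb->a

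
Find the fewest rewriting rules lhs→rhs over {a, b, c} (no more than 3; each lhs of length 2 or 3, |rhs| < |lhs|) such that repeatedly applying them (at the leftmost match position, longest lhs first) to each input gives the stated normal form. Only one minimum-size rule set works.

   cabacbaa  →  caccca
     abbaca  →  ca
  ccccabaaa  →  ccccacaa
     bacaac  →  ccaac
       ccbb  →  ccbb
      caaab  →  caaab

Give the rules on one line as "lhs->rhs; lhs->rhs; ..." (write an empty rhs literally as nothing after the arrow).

abc->; ba->c

  | cabacbaa => caccbaa => caccca
  | abbaca => abcca => ca
  | ccccabaaa => ccccacaa
  | bacaac => ccaac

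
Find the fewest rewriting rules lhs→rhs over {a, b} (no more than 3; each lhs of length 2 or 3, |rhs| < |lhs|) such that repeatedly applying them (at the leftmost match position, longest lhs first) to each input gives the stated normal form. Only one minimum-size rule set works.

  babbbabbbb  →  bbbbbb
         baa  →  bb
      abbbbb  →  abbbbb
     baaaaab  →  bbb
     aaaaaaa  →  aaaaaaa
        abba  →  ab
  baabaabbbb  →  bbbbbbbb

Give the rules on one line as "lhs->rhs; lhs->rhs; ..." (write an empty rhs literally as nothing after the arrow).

  | babbbabbbb => bbbabbbb => bbbbbb
  | baa => bb
  | abbbbb
  | baaaaab => bbaaab => bbbab => bbb

ba->; baa->bb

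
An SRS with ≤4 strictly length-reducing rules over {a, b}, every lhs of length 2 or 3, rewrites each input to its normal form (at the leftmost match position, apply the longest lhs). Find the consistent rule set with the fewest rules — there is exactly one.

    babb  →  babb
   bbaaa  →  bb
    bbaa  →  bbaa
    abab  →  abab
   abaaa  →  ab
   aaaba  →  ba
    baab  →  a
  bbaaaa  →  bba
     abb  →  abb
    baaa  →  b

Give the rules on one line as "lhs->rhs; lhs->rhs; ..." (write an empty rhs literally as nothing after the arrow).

  | babb
  | bbaaa => bb
  | bbaa
  | abab

aaa->; aab->bb; bbb->a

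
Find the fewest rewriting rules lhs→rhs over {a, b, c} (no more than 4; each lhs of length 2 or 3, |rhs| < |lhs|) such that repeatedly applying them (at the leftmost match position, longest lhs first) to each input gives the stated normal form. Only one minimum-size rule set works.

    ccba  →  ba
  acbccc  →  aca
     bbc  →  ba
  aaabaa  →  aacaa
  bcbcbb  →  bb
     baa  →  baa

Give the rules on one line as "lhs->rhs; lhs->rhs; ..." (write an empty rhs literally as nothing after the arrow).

  | ccba => ba
  | acbccc => acacc => aca
  | bbc => ba
  | aaabaa => aacaa

ab->c; bc->a; cc->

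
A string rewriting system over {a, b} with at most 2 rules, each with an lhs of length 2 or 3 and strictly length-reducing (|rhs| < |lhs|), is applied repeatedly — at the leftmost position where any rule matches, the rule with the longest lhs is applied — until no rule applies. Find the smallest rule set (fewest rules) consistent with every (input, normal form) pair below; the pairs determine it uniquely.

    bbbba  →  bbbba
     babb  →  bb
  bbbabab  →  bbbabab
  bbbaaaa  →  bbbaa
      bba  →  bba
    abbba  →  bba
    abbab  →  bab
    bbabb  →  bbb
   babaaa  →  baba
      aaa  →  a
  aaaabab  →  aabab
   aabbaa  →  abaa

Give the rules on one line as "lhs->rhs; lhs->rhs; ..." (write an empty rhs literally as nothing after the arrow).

aaa->a; abb->b

  | bbbba
  | babb => bb
  | bbbabab
  | bbbaaaa => bbbaa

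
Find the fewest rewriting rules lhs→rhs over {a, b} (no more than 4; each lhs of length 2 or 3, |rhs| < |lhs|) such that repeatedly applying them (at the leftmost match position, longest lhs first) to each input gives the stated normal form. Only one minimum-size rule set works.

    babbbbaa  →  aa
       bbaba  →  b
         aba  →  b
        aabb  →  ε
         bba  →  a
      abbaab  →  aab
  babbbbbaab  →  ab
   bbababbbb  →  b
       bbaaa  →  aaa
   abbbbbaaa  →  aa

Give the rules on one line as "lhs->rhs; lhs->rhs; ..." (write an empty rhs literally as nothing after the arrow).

  | babbbbaa => bbbbaa => bbaa => aa
  | bbaba => aba => b
  | aba => b
  | aabb => abb => bb => ε

aba->b; abb->bb; ba->; bb->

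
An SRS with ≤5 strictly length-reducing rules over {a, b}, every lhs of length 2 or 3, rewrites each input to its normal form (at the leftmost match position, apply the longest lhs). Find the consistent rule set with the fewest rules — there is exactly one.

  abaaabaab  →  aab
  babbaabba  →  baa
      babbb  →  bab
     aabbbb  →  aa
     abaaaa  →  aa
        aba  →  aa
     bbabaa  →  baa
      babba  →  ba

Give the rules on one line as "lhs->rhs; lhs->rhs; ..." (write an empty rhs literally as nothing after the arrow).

  | abaaabaab => aaaabaab => aaabaab => aabaab => aaaab => aaab => aab
  | babbaabba => baabba => baa
  | babbb => bab
  | aabbbb => aabb => aa

aaa->aa; aba->aa; bb->; bba->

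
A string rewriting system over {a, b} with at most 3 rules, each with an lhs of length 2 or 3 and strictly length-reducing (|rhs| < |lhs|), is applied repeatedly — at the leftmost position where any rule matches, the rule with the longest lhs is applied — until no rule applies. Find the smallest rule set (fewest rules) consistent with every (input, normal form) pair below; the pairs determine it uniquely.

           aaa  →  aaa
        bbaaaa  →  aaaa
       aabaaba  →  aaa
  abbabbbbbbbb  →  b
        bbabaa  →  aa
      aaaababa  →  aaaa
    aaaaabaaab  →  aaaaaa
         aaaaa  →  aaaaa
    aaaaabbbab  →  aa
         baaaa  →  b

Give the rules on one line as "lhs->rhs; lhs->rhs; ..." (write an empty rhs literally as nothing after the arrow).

  | aaa
  | bbaaaa => aaaa
  | aabaaba => aaaba => aaa
  | abbabbbbbbbb => babbbbbbbb => bbbbbbbbb => bbbbbbb => bbbbb => bbb => b

ab->; ba->b; bb->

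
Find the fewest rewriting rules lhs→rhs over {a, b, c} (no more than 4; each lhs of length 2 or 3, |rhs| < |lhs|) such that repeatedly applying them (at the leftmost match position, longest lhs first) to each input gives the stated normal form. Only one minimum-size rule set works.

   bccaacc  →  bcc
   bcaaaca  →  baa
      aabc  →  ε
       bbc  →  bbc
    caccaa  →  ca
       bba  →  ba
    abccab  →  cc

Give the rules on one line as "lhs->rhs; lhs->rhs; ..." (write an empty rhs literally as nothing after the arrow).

  | bccaacc => bcacc => bcc
  | bcaaaca => baaca => baa
  | aabc => ac => ε
  | bbc

ab->; ac->; bba->ba; caa->a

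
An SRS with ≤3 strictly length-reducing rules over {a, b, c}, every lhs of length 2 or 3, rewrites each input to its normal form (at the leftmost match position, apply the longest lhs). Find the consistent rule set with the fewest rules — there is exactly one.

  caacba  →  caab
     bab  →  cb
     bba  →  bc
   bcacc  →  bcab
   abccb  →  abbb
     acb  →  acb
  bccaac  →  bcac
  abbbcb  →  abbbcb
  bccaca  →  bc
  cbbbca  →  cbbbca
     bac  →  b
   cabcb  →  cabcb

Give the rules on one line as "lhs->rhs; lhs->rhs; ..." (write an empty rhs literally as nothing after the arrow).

ba->c; cc->b

  | caacba => caacc => caab
  | bab => cb
  | bba => bc
  | bcacc => bcab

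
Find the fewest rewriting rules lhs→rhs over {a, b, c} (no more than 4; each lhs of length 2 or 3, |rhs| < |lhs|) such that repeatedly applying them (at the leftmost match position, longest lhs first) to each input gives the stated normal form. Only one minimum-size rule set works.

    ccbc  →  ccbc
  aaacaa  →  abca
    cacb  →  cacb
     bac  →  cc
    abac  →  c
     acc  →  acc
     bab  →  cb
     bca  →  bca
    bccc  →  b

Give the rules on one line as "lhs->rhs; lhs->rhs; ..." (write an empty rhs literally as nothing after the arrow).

aac->bb; aba->; ba->c; ccc->

  | ccbc
  | aaacaa => abbaa => abca
  | cacb
  | bac => cc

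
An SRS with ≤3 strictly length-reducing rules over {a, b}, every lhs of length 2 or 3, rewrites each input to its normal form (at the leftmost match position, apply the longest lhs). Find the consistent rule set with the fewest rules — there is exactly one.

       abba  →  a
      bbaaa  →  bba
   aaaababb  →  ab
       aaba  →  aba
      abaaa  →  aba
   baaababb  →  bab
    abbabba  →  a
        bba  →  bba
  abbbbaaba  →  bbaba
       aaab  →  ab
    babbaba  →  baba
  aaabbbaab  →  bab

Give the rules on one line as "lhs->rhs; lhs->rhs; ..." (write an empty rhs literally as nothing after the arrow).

  | abba => a
  | bbaaa => bbaa => bba
  | aaaababb => aaababb => aababb => ababb => ab
  | aaba => aba

aa->a; abb->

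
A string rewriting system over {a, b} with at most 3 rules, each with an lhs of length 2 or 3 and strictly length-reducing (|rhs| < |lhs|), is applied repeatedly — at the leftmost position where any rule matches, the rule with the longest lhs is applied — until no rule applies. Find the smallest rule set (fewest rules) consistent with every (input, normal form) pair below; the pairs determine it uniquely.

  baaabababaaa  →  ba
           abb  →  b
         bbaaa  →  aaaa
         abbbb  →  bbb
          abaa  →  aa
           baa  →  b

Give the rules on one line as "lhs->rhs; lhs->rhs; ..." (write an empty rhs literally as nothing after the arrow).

  | baaabababaaa => babababaaa => bababaaa => babaaa => baaa => ba
  | abb => b
  | bbaaa => aaaa
  | abbbb => bbb

ab->; baa->b; bba->aa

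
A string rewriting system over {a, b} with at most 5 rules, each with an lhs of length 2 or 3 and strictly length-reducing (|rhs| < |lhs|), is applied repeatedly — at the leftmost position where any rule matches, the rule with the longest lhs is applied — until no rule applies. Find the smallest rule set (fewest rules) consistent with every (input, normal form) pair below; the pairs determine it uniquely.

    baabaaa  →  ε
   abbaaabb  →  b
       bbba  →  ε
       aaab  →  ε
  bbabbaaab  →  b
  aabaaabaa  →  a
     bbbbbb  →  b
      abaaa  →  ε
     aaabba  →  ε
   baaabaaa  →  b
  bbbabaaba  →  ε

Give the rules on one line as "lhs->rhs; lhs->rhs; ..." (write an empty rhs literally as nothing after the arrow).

  | baabaaa => abaaa => aaa => ba => ε
  | abbaaabb => abaaabb => aaabb => babb => b
  | bbba => bba => ba => ε
  | aaab => bab => ε

aa->b; ba->; bab->; bb->b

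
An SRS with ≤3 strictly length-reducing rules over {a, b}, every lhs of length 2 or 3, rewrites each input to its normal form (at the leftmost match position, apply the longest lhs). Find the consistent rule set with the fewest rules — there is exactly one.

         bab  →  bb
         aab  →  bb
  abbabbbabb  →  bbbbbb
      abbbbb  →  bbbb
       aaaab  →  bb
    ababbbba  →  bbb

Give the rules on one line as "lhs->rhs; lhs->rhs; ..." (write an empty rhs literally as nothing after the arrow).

aa->b; ab->; ba->b

  | bab => bb
  | aab => bb
  | abbabbbabb => babbbabb => bbbbabb => bbbbbb
  | abbbbb => bbbb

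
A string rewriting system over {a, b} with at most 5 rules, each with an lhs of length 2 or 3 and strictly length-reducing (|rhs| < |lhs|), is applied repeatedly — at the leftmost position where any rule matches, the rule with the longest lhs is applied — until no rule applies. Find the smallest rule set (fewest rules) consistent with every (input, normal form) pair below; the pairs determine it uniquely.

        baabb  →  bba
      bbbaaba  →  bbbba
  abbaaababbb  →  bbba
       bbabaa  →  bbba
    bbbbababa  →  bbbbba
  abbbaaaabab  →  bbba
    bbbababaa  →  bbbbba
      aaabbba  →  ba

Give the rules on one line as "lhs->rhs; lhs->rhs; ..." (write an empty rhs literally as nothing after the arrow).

aa->a; aaa->ba; aab->ba; ab->a

  | baabb => bbab => bba
  | bbbaaba => bbbbaa => bbbba
  | abbaaababbb => abaaababbb => aaaababbb => baababbb => bbaabbb => bbbabb => bbbab => bbba
  | bbabaa => bbaaa => bbba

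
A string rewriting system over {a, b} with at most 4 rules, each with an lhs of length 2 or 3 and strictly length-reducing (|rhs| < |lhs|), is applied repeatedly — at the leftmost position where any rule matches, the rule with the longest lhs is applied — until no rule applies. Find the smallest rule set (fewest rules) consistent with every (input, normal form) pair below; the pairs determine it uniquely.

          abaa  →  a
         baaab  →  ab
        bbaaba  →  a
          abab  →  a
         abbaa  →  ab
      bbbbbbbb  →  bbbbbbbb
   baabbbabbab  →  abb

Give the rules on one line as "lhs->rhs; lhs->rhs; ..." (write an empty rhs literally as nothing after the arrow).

  | abaa => aa => a
  | baaab => aab => ab
  | bbaaba => baba => a
  | abab => a

aa->a; ba->b; baa->a; bab->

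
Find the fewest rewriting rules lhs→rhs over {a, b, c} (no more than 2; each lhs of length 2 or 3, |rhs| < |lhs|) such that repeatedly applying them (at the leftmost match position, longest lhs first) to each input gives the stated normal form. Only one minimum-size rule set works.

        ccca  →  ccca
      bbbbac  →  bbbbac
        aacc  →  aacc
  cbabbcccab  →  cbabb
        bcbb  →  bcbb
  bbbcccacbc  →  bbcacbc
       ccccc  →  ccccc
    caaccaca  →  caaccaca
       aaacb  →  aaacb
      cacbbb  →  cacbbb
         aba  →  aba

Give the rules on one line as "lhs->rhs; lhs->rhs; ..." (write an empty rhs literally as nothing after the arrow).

  | ccca
  | bbbbac
  | aacc
  | cbabbcccab => cbabcab => cbabb

bcc->; cab->b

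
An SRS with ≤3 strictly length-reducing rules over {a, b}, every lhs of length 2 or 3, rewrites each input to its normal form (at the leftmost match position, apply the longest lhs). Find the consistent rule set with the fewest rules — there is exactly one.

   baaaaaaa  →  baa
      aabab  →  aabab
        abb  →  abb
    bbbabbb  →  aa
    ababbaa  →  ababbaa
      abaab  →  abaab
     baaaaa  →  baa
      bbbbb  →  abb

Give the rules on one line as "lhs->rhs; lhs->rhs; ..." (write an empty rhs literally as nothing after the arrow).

  | baaaaaaa => baaaaaa => baaaaa => baaaa => baaa => baa
  | aabab
  | abb
  | bbbabbb => aabbb => aaa => aa

aaa->aa; bbb->a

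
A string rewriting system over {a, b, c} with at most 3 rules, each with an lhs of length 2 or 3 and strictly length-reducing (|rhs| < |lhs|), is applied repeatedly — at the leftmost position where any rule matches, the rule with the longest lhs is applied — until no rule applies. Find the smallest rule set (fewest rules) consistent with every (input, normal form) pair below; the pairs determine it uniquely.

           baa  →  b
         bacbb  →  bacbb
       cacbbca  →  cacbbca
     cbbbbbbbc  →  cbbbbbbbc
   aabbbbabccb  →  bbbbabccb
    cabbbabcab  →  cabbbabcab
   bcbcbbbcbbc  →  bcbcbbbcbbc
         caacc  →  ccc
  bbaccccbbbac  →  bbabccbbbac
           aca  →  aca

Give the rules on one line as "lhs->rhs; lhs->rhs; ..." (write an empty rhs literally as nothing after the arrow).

  | baa => b
  | bacbb
  | cacbbca
  | cbbbbbbbc

aa->; acc->ab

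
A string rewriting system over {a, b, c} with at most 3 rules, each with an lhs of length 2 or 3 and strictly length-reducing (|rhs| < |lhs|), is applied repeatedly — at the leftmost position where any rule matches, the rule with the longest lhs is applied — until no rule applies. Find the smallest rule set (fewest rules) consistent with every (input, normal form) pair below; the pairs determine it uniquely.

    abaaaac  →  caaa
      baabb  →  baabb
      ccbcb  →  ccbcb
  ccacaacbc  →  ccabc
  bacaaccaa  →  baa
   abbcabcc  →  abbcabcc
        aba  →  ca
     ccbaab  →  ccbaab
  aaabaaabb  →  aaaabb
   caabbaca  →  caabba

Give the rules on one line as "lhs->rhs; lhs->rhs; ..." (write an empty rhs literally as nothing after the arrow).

  | abaaaac => caaaac => caaa
  | baabb
  | ccbcb
  | ccacaacbc => ccaacbc => ccabc

aba->ca; ac->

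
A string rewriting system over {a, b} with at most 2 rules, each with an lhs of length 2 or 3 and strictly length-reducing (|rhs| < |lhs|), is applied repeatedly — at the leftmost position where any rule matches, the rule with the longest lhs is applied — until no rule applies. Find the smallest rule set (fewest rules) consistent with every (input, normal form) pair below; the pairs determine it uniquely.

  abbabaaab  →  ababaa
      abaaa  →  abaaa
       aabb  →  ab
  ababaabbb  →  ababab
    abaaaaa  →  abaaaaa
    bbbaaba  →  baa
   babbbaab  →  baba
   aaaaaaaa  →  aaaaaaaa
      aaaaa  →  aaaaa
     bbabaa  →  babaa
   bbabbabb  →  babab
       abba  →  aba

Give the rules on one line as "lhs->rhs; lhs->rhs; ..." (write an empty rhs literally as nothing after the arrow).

aab->a; bb->b

  | abbabaaab => ababaaab => ababaa
  | abaaa
  | aabb => ab
  | ababaabbb => abababb => ababab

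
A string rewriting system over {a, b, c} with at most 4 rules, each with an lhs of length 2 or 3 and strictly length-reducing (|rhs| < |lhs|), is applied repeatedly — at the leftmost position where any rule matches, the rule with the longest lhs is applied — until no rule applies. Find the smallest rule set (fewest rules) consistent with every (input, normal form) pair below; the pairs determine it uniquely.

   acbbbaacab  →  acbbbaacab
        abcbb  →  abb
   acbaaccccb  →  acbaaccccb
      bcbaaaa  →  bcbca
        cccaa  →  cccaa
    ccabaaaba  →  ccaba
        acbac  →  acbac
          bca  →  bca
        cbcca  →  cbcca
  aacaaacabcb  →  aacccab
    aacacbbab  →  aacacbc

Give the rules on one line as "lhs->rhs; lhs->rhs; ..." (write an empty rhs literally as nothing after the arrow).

  | acbbbaacab
  | abcbb => abb
  | acbaaccccb
  | bcbaaaa => bcbca

aaa->c; abc->a; bab->c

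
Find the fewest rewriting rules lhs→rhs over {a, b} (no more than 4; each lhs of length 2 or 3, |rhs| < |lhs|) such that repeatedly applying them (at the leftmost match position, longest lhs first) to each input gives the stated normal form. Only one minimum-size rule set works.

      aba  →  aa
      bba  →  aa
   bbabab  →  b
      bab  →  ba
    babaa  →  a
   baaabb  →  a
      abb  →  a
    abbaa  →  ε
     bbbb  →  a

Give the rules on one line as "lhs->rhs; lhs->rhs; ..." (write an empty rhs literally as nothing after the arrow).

aaa->; ab->a; baa->; bb->a

  | aba => aa
  | bba => aa
  | bbabab => aabab => aaab => b
  | bab => ba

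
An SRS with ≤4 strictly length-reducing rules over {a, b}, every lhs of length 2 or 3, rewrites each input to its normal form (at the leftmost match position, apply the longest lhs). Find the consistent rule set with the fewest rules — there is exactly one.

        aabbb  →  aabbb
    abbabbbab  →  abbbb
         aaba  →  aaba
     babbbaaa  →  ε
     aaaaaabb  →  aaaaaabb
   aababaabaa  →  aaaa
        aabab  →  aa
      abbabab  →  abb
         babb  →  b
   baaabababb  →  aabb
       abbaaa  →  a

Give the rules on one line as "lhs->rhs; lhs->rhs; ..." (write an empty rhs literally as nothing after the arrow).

  | aabbb
  | abbabbbab => abbbbab => abbbb
  | aaba
  | babbbaaa => bbaaa => baa => ε

baa->; bab->; bba->b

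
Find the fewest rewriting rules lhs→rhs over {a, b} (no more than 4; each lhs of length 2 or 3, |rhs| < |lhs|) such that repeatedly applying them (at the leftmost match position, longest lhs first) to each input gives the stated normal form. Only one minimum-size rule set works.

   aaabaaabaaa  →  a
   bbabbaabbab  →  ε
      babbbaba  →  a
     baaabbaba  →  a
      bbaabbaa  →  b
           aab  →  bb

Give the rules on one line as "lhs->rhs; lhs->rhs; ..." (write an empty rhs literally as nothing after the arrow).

  | aaabaaabaaa => babaaabaaa => abaaabaaa => aaabaaa => babaaa => abaaa => aaa => ba => a
  | bbabbaabbab => babbaabbab => abbaabbab => baabbab => aabbab => bbbab => bbab => bab => ab => ε
  | babbbaba => abbbaba => bbaba => baba => aba => a
  | baaabbaba => aaabbaba => babbaba => abbaba => baba => aba => a

aa->b; ab->; ba->a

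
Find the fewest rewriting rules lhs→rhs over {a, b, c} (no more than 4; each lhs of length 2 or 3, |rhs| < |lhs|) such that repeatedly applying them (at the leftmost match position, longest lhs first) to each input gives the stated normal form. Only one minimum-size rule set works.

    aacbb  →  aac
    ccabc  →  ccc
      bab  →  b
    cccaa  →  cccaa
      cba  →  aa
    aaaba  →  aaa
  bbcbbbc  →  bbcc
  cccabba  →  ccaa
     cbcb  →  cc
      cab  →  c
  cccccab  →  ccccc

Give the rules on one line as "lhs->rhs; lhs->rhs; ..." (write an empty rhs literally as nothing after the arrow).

ab->; cb->c; cba->aa

  | aacbb => aacb => aac
  | ccabc => ccc
  | bab => b
  | cccaa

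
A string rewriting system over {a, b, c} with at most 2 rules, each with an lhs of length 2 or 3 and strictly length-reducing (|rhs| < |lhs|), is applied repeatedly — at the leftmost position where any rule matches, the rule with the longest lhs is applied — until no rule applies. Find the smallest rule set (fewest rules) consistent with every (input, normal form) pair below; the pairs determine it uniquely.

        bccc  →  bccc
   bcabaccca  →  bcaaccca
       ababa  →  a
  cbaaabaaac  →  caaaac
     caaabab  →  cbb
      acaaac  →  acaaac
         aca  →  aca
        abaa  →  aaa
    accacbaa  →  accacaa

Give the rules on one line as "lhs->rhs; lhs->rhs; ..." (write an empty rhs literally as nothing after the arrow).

aab->bb; ba->a

  | bccc
  | bcabaccca => bcaaccca
  | ababa => aaba => bba => ba => a
  | cbaaabaaac => caaabaaac => cabbaaac => cabaaac => caaaac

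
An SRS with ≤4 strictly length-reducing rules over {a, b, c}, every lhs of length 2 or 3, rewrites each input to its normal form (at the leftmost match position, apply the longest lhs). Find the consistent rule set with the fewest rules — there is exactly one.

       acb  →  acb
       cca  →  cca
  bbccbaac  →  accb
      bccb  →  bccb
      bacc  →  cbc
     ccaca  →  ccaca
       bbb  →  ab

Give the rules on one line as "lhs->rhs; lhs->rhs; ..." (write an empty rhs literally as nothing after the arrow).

  | acb
  | cca
  | bbccbaac => accbaac => accb
  | bccb

aac->; bac->cb; bb->a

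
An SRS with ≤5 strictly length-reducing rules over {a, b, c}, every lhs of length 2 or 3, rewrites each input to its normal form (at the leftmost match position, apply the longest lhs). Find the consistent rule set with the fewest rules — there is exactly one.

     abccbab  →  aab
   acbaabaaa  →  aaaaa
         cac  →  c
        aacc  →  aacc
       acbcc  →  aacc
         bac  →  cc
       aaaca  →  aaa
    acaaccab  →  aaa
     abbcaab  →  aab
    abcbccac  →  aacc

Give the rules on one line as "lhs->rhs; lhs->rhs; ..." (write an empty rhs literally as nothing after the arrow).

ba->c; bc->c; ca->; cb->a

  | abccbab => accbab => acaab => aab
  | acbaabaaa => aaaabaaa => aaaacaa => aaaaa
  | cac => c
  | aacc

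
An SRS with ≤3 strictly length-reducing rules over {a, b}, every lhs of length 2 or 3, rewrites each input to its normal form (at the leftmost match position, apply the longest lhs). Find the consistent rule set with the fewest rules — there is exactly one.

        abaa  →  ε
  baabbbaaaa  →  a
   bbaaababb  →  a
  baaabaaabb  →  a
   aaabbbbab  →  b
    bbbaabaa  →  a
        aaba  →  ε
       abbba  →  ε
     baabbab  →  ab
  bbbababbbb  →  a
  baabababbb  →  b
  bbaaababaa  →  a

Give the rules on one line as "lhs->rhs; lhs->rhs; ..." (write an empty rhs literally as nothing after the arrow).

aa->; ba->; bb->a

  | abaa => aa => ε
  | baabbbaaaa => abbbaaaa => aabaaaa => baaaa => aaa => a
  | bbaaababb => aaaababb => aababb => babb => bb => a
  | baaabaaabb => aabaaabb => baaabb => aabb => bb => a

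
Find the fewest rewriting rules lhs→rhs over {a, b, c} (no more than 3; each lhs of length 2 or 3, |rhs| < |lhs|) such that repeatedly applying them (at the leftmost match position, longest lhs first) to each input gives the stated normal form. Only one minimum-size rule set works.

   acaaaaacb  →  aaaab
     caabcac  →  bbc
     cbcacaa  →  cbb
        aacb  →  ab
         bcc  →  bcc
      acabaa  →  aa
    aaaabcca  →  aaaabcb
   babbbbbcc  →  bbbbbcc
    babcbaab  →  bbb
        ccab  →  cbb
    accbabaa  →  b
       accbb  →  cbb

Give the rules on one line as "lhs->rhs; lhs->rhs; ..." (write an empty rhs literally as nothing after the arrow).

  | acaaaaacb => aaaaacb => aaaab
  | caabcac => babcac => bcac => bbc
  | cbcacaa => cbbcaa => cbbba => cbb
  | aacb => ab

ac->; ba->; ca->b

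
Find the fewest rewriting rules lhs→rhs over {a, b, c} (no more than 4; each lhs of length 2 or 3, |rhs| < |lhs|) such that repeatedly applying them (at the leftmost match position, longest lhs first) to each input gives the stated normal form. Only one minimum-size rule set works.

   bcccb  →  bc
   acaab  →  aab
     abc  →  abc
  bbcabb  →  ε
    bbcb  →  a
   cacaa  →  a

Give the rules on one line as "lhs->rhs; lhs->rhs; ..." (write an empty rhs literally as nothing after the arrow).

  | bcccb => bcca => bc
  | acaab => aab
  | abc
  | bbcabb => cabb => bb => ε

bb->; ca->; cb->a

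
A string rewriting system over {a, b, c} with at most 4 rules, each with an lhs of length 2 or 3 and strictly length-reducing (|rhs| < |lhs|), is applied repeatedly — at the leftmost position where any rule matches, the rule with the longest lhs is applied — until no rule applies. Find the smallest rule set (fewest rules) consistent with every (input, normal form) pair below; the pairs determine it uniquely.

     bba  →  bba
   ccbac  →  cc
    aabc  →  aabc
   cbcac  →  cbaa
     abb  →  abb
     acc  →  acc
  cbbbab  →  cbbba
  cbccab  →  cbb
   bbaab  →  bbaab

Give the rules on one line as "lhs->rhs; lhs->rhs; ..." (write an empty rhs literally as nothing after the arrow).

  | bba
  | ccbac => cc
  | aabc
  | cbcac => cbaa

bab->ba; bac->; cac->aa; cca->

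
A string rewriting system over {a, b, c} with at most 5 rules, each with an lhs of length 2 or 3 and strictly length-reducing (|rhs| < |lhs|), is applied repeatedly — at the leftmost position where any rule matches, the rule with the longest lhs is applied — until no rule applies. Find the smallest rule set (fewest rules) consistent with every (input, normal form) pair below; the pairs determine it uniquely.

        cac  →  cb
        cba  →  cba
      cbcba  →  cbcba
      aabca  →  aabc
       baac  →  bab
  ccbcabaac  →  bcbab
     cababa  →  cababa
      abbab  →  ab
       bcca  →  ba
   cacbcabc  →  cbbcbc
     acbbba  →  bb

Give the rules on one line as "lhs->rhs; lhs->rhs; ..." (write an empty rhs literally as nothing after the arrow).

ac->b; bba->; bca->bc; cc->

  | cac => cb
  | cba
  | cbcba
  | aabca => aabc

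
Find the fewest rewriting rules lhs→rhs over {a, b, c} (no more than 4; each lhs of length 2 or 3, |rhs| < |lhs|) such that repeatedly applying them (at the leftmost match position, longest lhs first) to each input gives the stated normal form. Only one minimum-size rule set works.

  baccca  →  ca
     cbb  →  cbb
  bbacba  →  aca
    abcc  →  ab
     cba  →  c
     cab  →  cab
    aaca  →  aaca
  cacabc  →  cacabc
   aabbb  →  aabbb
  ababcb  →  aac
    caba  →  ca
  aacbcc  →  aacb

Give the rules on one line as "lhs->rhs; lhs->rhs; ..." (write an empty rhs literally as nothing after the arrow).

ba->; bcb->ac; cc->

  | baccca => ccca => ca
  | cbb
  | bbacba => bcba => aca
  | abcc => ab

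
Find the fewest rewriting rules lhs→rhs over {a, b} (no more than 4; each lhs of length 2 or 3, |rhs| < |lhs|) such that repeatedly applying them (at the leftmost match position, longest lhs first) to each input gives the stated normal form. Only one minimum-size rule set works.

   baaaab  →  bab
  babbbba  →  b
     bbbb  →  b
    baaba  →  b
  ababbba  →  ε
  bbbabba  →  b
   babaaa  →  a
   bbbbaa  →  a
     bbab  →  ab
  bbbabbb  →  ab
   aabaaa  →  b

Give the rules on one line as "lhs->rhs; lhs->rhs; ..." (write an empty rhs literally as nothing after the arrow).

  | baaaab => bbaab => aaab => bab
  | babbbba => baabba => babba => baaa => bba => aa => b
  | bbbb => abb => aa => b
  | baaba => baba => b

aa->b; aab->ab; aba->; bb->a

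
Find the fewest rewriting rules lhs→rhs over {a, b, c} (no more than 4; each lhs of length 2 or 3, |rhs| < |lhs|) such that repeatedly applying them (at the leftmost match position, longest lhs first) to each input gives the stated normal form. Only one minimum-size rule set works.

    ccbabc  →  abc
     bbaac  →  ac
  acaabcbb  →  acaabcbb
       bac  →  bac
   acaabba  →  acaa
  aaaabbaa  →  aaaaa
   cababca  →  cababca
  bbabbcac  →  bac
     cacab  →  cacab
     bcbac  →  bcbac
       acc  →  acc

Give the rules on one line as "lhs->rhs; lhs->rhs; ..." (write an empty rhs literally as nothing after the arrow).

bba->; bbc->b; ccb->

  | ccbabc => abc
  | bbaac => ac
  | acaabcbb
  | bac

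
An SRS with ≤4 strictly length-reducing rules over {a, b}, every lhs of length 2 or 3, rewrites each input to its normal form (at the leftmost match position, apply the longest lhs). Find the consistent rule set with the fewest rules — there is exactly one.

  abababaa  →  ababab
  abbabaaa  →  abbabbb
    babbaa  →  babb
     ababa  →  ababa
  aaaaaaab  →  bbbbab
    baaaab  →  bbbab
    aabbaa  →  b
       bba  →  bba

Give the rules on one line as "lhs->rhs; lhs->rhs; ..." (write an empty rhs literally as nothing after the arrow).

aa->; aaa->bb; aab->

  | abababaa => ababab
  | abbabaaa => abbabbb
  | babbaa => babb
  | ababa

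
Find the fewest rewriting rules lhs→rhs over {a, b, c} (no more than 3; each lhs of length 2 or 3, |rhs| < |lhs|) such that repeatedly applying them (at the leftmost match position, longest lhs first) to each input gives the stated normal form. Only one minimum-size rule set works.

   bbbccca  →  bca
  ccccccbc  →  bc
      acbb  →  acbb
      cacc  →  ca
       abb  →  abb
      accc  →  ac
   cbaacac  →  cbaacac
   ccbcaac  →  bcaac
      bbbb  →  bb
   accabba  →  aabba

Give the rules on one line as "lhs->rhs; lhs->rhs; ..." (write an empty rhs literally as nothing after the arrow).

bbb->b; cc->

  | bbbccca => bccca => bca
  | ccccccbc => ccccbc => ccbc => bc
  | acbb
  | cacc => ca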